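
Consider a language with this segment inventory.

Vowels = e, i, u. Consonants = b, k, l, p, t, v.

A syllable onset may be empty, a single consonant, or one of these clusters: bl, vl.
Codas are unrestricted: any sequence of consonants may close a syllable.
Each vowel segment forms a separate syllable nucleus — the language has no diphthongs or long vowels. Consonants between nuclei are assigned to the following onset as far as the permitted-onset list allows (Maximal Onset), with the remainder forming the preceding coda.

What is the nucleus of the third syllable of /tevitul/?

u

The vowels are e, i, u — 3 nuclei, so 3 syllables.
The third nucleus (vowel 3 from the left) is /u/.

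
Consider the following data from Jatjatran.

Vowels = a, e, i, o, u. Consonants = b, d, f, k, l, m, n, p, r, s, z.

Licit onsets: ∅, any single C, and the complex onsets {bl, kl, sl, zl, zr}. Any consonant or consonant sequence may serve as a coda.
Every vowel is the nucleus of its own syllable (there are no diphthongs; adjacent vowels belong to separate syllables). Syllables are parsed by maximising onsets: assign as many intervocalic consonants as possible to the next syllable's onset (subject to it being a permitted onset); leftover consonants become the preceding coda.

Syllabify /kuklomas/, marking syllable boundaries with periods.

Vowels present: u, o, a; each is a nucleus, giving 3 syllables.
σ1/σ2 boundary: cluster /kl/ — /kl/ is itself a permitted onset, so the whole cluster goes right; preceding coda = ∅.
σ2/σ3 boundary: /m/ is a single consonant, so it becomes the next onset.

ku.klo.mas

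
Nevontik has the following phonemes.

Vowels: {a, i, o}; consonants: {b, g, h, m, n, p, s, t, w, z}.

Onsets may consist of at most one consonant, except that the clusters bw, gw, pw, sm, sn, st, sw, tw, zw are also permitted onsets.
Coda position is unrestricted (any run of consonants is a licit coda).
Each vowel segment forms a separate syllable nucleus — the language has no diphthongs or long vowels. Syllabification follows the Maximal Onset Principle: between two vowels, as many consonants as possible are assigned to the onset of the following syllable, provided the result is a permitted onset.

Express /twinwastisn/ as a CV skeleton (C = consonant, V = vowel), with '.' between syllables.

Nuclei (vowels): i, a, i → 3 syllables.
σ1/σ2 boundary: /nw/ — longest licit onset from the right is /w/, leaving /n/ as coda.
σ2/σ3 boundary: /st/ — entire cluster is a permitted onset → onset /st/, coda ∅.
So the parse is twin.wa.stisn.
Mapping each syllable to C/V: /twin/ → CCVC, /wa/ → CV, /stisn/ → CCVCC.

CCVC.CV.CCVCC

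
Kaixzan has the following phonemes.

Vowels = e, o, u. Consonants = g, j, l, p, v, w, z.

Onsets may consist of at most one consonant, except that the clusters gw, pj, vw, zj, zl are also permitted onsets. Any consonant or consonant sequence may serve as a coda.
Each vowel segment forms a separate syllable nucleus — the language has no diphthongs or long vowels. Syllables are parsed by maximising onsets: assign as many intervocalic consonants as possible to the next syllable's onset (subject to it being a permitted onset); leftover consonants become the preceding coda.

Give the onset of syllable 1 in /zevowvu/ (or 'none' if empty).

Vowels present: e, o, u; each is a nucleus, giving 3 syllables.
/e…o/ gap (V1→V2): just /v/ — single C goes to the following onset.
/o…u/ gap (V2→V3): /wv/ — longest licit onset from the right is /v/, leaving /w/ as coda.
Putting it together: ze.vow.vu.
Syllable 1 is /ze/: onset /z/, nucleus /e/, coda ∅.

z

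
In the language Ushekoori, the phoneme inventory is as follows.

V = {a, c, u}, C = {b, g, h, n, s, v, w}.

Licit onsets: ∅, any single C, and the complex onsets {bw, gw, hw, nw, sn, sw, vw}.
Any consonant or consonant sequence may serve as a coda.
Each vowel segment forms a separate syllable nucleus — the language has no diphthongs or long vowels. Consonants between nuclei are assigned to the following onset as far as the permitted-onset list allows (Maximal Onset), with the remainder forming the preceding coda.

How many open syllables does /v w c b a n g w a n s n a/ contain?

Nuclei (vowels): c, a, a, a → 4 syllables.
V1 /c/ – V2 /a/: /b/ → onset of the next syllable (single consonants are always licit onsets).
V2 /a/ – V3 /a/: cluster /ngw/ — the longest permitted-onset suffix is /gw/; onset = /gw/, preceding coda = /n/.
V3 /a/ – V4 /a/: /nsn/ splits as /n/ + /sn/ (/sn/ is the longest suffix that is a licit onset).
So the parse is vwc.ban.gwan.sna.
Classifying each syllable: /vwc/ (open), /ban/ (closed), /gwan/ (closed), /sna/ (open).
Open syllables: 2.

2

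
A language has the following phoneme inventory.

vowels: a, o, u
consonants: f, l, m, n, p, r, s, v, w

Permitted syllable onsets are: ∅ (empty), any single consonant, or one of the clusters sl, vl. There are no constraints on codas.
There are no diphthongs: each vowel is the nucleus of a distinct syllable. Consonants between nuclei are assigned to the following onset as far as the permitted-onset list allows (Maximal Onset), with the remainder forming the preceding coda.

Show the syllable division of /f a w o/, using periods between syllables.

The vowels are a, o — 2 nuclei, so 2 syllables.
σ1/σ2 boundary: /w/ → onset of the next syllable (single consonants are always licit onsets).

fa.wo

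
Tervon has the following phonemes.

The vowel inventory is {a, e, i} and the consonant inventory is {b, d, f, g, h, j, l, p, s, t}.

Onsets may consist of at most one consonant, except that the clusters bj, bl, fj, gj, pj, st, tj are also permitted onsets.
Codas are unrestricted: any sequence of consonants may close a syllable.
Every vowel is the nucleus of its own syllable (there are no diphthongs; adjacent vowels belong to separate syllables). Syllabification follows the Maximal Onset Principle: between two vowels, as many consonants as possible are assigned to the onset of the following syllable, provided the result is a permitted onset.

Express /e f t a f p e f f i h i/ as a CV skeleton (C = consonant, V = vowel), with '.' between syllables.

VC.CVC.CVC.CV.CV

The vowels are e, a, e, i, i — 5 nuclei, so 5 syllables.
V1 /e/ – V2 /a/: /ft/ — longest licit onset from the right is /t/, leaving /f/ as coda.
V2 /a/ – V3 /e/: /fp/ — longest licit onset from the right is /p/, leaving /f/ as coda.
V3 /e/ – V4 /i/: /ff/; trying suffixes from longest down, /f/ is the first permitted one, so coda /f/ | onset /f/.
V4 /i/ – V5 /i/: /h/ is a single consonant, so it becomes the next onset.
Syllabification: ef.taf.pef.fi.hi.
Mapping each syllable to C/V: /ef/ → VC, /taf/ → CVC, /pef/ → CVC, /fi/ → CV, /hi/ → CV.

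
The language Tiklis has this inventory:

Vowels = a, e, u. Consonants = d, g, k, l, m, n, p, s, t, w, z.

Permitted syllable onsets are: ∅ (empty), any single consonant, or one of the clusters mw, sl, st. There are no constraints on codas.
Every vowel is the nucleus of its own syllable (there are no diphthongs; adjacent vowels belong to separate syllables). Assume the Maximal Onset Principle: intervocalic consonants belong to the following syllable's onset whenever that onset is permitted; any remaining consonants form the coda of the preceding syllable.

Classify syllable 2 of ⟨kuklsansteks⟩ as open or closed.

Vowels present: u, a, e; each is a nucleus, giving 3 syllables.
V1 /u/ – V2 /a/: /kls/ splits as /kl/ + /s/ (/s/ is the longest suffix that is a licit onset).
V2 /a/ – V3 /e/: /nst/ splits as /n/ + /st/ (/st/ is the longest suffix that is a licit onset).
So the parse is kukl.san.steks.
Syllable 2 is /san/ with coda /n/, so it is closed.

closed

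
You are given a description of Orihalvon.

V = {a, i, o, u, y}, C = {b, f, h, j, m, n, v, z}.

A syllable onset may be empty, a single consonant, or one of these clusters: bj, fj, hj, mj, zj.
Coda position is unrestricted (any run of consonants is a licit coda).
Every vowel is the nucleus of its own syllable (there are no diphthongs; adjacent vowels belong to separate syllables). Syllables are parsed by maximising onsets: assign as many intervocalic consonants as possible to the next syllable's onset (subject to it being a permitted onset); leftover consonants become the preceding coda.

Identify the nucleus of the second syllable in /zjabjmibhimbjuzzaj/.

i

The vowels are a, i, i, u, a — 5 nuclei, so 5 syllables.
The second nucleus (vowel 2 from the left) is /i/.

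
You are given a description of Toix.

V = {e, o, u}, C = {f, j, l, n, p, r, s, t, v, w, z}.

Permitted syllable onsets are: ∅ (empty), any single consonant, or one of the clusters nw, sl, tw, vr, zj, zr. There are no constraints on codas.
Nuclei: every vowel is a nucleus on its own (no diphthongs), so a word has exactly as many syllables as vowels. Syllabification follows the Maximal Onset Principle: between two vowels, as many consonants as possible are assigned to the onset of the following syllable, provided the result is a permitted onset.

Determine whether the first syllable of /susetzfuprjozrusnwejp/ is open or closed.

open

Nuclei (vowels): u, e, u, o, u, e → 6 syllables.
V1 /u/ – V2 /e/: just /s/ — single C goes to the following onset.
V2 /e/ – V3 /u/: /tzf/; trying suffixes from longest down, /f/ is the first permitted one, so coda /tz/ | onset /f/.
V3 /u/ – V4 /o/: /prj/; trying suffixes from longest down, /j/ is the first permitted one, so coda /pr/ | onset /j/.
V4 /o/ – V5 /u/: /zr/ is a licit onset in full, so it all attaches to the next syllable.
V5 /u/ – V6 /e/: cluster /snw/ — the longest permitted-onset suffix is /nw/; onset = /nw/, preceding coda = /s/.
Putting it together: su.setz.fupr.jo.zrus.nwejp.
Syllable 1 is /su/; it ends in its nucleus with no coda, so it is open.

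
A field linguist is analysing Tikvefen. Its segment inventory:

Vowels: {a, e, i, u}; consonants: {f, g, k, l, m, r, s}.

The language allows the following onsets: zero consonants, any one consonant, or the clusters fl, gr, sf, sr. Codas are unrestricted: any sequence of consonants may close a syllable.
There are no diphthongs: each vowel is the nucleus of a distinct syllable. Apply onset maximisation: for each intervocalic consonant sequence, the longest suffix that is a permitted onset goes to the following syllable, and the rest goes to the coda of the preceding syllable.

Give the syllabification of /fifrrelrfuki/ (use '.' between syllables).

Nuclei (vowels): i, e, u, i → 4 syllables.
V1 /i/ – V2 /e/: /frr/ — longest licit onset from the right is /r/, leaving /fr/ as coda.
V2 /e/ – V3 /u/: /lrf/ splits as /lr/ + /f/ (/f/ is the longest suffix that is a licit onset).
V3 /u/ – V4 /i/: just /k/ — single C goes to the following onset.

fifr.relr.fu.ki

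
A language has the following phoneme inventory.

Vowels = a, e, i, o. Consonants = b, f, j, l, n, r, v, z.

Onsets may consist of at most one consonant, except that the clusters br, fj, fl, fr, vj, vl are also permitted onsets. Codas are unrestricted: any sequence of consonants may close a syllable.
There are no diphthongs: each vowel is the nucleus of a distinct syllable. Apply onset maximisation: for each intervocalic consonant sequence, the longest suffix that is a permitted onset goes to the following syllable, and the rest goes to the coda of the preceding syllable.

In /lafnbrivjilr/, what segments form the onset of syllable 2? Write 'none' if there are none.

Vowels present: a, i, i; each is a nucleus, giving 3 syllables.
Between /a/ (V1) and /i/ (V2): /fnbr/ splits as /fn/ + /br/ (/br/ is the longest suffix that is a licit onset).
Between /i/ (V2) and /i/ (V3): cluster /vj/ — /vj/ is itself a permitted onset, so the whole cluster goes right; preceding coda = ∅.
Result: lafn.bri.vjilr.
Syllable 2 is /bri/: onset /br/, nucleus /i/, coda ∅.

br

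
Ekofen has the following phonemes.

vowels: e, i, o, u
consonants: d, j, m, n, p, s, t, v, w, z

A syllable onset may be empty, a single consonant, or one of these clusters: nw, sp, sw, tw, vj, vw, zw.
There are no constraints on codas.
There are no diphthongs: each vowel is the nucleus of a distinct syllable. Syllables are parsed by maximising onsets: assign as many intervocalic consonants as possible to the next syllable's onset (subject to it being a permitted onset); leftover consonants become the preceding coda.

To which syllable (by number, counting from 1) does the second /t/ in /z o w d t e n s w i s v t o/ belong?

The vowels are o, e, i, o — 4 nuclei, so 4 syllables.
Between /o/ (V1) and /e/ (V2): cluster /wdt/ — the longest permitted-onset suffix is /t/; onset = /t/, preceding coda = /wd/.
Between /e/ (V2) and /i/ (V3): /nsw/ — longest licit onset from the right is /sw/, leaving /n/ as coda.
Between /i/ (V3) and /o/ (V4): /svt/ — longest licit onset from the right is /t/, leaving /sv/ as coda.
Syllabification: zowd.ten.swisv.to.
The second /t/ is in the onset of syllable 4 (/to/).

4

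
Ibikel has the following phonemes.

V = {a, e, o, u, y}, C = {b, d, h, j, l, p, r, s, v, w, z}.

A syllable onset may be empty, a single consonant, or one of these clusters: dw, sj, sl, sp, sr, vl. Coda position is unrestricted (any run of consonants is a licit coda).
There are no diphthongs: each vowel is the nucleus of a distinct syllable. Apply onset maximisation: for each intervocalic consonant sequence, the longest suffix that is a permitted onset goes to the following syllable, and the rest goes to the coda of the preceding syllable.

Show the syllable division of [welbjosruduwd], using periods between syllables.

The vowels are e, o, u, u — 4 nuclei, so 4 syllables.
/e…o/ gap (V1→V2): /lbj/ splits as /lb/ + /j/ (/j/ is the longest suffix that is a licit onset).
/o…u/ gap (V2→V3): /sr/ — entire cluster is a permitted onset → onset /sr/, coda ∅.
/u…u/ gap (V3→V4): just /d/ — single C goes to the following onset.

welb.jo.sru.duwd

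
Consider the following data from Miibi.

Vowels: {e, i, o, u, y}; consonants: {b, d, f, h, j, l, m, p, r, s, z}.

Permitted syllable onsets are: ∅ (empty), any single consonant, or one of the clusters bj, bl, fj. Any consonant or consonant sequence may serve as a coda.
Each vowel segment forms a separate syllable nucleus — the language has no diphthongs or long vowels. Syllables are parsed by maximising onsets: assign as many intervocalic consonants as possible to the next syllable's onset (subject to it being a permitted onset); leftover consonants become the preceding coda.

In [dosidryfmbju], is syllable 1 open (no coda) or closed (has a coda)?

Vowels present: o, i, y, u; each is a nucleus, giving 4 syllables.
Between /o/ (V1) and /i/ (V2): just /s/ — single C goes to the following onset.
Between /i/ (V2) and /y/ (V3): /dr/; trying suffixes from longest down, /r/ is the first permitted one, so coda /d/ | onset /r/.
Between /y/ (V3) and /u/ (V4): cluster /fmbj/ — the longest permitted-onset suffix is /bj/; onset = /bj/, preceding coda = /fm/.
Syllabification: do.sid.ryfm.bju.
Syllable 1 is /do/; it ends in its nucleus with no coda, so it is open.

open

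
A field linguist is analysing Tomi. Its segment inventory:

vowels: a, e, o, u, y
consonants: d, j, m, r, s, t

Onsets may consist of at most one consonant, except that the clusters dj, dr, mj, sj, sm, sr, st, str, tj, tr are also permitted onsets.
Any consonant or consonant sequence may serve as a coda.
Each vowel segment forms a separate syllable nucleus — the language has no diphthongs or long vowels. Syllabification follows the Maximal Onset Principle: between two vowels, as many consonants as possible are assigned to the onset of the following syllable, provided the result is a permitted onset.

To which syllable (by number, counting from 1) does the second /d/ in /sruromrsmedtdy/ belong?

Vowels present: u, o, e, y; each is a nucleus, giving 4 syllables.
σ1/σ2 boundary: /r/ is a single consonant, so it becomes the next onset.
σ2/σ3 boundary: /mrsm/ splits as /mr/ + /sm/ (/sm/ is the longest suffix that is a licit onset).
σ3/σ4 boundary: /dtd/ splits as /dt/ + /d/ (/d/ is the longest suffix that is a licit onset).
Result: sru.romr.smedt.dy.
The second /d/ is in the onset of syllable 4 (/dy/).

4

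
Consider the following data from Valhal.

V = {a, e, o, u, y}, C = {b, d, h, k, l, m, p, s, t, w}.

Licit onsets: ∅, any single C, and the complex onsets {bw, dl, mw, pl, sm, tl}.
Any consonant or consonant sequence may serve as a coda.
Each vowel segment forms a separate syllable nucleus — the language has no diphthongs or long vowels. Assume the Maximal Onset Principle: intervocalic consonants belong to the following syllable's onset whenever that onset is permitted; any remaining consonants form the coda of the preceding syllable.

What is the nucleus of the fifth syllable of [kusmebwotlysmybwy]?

The vowels are u, e, o, y, y, y — 6 nuclei, so 6 syllables.
The fifth nucleus (vowel 5 from the left) is /y/.

y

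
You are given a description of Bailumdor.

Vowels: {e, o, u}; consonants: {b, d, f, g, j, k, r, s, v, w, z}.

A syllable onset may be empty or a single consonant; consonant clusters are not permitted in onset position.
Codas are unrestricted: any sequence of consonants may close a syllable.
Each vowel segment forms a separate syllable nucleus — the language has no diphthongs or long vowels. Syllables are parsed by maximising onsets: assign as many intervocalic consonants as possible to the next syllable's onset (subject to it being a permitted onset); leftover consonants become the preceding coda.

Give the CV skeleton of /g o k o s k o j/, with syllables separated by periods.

CV.CVC.CVC

The vowels are o, o, o — 3 nuclei, so 3 syllables.
V1 /o/ – V2 /o/: just /k/ — single C goes to the following onset.
V2 /o/ – V3 /o/: /sk/ splits as /s/ + /k/ (/k/ is the longest suffix that is a licit onset).
Result: go.kos.koj.
Mapping each syllable to C/V: /go/ → CV, /kos/ → CVC, /koj/ → CVC.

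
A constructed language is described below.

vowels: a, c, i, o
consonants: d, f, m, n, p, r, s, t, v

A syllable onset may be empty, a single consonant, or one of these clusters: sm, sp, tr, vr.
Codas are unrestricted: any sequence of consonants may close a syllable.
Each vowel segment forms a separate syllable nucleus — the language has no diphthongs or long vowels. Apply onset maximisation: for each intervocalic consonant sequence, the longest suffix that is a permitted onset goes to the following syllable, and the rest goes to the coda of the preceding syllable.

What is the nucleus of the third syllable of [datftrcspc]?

Nuclei (vowels): a, c, c → 3 syllables.
The third nucleus (vowel 3 from the left) is /c/.

c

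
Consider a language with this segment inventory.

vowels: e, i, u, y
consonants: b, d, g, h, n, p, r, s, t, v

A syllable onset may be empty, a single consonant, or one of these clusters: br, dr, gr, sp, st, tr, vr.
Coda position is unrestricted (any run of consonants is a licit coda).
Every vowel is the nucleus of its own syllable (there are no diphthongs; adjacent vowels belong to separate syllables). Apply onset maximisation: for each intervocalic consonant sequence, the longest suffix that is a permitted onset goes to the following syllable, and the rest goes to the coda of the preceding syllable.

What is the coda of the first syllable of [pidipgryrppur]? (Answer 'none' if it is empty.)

Nuclei (vowels): i, i, y, u → 4 syllables.
Between /i/ (V1) and /i/ (V2): just /d/ — single C goes to the following onset.
Between /i/ (V2) and /y/ (V3): /pgr/ splits as /p/ + /gr/ (/gr/ is the longest suffix that is a licit onset).
Between /y/ (V3) and /u/ (V4): /rpp/ — longest licit onset from the right is /p/, leaving /rp/ as coda.
Syllabification: pi.dip.gryrp.pur.
Syllable 1 is /pi/: onset /p/, nucleus /i/, coda ∅.

none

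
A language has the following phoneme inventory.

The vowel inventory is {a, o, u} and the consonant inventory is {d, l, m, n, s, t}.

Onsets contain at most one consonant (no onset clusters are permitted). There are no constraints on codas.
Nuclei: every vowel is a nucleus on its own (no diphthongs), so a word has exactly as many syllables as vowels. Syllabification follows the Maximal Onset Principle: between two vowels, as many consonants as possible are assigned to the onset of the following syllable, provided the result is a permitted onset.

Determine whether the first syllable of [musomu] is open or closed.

open

The vowels are u, o, u — 3 nuclei, so 3 syllables.
/u…o/ gap (V1→V2): /s/ is a single consonant, so it becomes the next onset.
/o…u/ gap (V2→V3): /m/ is a single consonant, so it becomes the next onset.
Result: mu.so.mu.
Syllable 1 is /mu/; it ends in its nucleus with no coda, so it is open.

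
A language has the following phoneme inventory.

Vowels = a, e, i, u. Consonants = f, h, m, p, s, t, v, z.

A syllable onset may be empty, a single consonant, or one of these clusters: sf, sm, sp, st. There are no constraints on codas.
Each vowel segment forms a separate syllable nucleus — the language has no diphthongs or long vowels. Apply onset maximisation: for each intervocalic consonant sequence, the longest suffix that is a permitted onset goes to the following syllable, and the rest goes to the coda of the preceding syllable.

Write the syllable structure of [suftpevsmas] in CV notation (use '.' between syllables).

CVCC.CVC.CCVC

Nuclei (vowels): u, e, a → 3 syllables.
V1 /u/ – V2 /e/: cluster /ftp/ — the longest permitted-onset suffix is /p/; onset = /p/, preceding coda = /ft/.
V2 /e/ – V3 /a/: cluster /vsm/ — the longest permitted-onset suffix is /sm/; onset = /sm/, preceding coda = /v/.
Putting it together: suft.pev.smas.
Mapping each syllable to C/V: /suft/ → CVCC, /pev/ → CVC, /smas/ → CCVC.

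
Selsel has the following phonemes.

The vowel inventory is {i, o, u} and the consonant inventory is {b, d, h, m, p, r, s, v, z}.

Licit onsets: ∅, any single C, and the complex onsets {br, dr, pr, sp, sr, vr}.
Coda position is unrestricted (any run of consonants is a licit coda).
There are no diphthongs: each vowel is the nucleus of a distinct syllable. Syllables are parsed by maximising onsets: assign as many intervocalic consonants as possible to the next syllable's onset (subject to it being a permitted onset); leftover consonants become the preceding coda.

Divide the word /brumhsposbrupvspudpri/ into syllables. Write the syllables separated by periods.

The vowels are u, o, u, u, i — 5 nuclei, so 5 syllables.
σ1/σ2 boundary: /mhsp/; trying suffixes from longest down, /sp/ is the first permitted one, so coda /mh/ | onset /sp/.
σ2/σ3 boundary: /sbr/ — longest licit onset from the right is /br/, leaving /s/ as coda.
σ3/σ4 boundary: cluster /pvsp/ — the longest permitted-onset suffix is /sp/; onset = /sp/, preceding coda = /pv/.
σ4/σ5 boundary: /dpr/ splits as /d/ + /pr/ (/pr/ is the longest suffix that is a licit onset).

brumh.spos.brupv.spud.pri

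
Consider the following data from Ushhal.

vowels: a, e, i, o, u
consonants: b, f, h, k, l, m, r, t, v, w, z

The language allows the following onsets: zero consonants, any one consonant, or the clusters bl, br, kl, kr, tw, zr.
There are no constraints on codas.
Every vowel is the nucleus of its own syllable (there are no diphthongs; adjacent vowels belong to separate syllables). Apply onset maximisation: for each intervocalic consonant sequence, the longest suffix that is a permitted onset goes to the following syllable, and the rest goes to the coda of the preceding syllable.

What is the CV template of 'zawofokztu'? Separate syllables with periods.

CV.CV.CVCC.CV

Vowels present: a, o, o, u; each is a nucleus, giving 4 syllables.
V1 /a/ – V2 /o/: /w/ is a single consonant, so it becomes the next onset.
V2 /o/ – V3 /o/: /f/ → onset of the next syllable (single consonants are always licit onsets).
V3 /o/ – V4 /u/: cluster /kzt/ — the longest permitted-onset suffix is /t/; onset = /t/, preceding coda = /kz/.
Putting it together: za.wo.fokz.tu.
Mapping each syllable to C/V: /za/ → CV, /wo/ → CV, /fokz/ → CVCC, /tu/ → CV.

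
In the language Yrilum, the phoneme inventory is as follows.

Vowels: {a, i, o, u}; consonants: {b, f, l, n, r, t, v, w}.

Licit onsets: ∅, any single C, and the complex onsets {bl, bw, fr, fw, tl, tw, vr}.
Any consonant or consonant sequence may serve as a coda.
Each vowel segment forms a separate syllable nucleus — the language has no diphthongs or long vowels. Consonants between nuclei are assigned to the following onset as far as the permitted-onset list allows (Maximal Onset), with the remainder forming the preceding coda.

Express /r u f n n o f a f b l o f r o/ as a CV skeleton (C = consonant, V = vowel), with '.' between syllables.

CVCC.CV.CVC.CCV.CCV

Vowels present: u, o, a, o, o; each is a nucleus, giving 5 syllables.
/u…o/ gap (V1→V2): /fnn/; trying suffixes from longest down, /n/ is the first permitted one, so coda /fn/ | onset /n/.
/o…a/ gap (V2→V3): just /f/ — single C goes to the following onset.
/a…o/ gap (V3→V4): /fbl/; trying suffixes from longest down, /bl/ is the first permitted one, so coda /f/ | onset /bl/.
/o…o/ gap (V4→V5): cluster /fr/ — /fr/ is itself a permitted onset, so the whole cluster goes right; preceding coda = ∅.
So the parse is rufn.no.faf.blo.fro.
Mapping each syllable to C/V: /rufn/ → CVCC, /no/ → CV, /faf/ → CVC, /blo/ → CCV, /fro/ → CCV.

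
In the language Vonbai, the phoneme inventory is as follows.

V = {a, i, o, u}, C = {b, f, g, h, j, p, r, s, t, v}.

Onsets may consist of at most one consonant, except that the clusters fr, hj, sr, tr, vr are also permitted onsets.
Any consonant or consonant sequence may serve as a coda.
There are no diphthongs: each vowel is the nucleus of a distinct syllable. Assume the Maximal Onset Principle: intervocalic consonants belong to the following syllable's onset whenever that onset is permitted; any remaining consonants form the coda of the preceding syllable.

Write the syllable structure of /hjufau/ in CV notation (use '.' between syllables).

Vowels present: u, a, u; each is a nucleus, giving 3 syllables.
Between /u/ (V1) and /a/ (V2): /f/ → onset of the next syllable (single consonants are always licit onsets).
Between /a/ (V2) and /u/ (V3): no consonants, so the boundary falls immediately after /a/.
Putting it together: hju.fa.u.
Mapping each syllable to C/V: /hju/ → CCV, /fa/ → CV, /u/ → V.

CCV.CV.V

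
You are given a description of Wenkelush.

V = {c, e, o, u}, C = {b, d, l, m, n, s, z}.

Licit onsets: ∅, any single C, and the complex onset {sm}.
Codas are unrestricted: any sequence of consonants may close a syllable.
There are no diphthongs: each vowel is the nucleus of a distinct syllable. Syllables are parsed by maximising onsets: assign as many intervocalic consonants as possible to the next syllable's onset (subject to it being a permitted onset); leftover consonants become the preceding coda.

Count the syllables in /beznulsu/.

Vowels present: e, u, u; each is a nucleus, giving 3 syllables.

3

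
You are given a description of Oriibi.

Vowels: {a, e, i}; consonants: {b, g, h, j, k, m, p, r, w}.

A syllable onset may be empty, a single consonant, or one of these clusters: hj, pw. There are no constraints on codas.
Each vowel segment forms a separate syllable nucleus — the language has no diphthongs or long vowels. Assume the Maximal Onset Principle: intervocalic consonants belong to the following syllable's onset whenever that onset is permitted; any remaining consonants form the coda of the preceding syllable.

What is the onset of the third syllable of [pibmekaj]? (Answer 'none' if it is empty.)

The vowels are i, e, a — 3 nuclei, so 3 syllables.
σ1/σ2 boundary: /bm/ — longest licit onset from the right is /m/, leaving /b/ as coda.
σ2/σ3 boundary: just /k/ — single C goes to the following onset.
Putting it together: pib.me.kaj.
Syllable 3 is /kaj/: onset /k/, nucleus /a/, coda /j/.

k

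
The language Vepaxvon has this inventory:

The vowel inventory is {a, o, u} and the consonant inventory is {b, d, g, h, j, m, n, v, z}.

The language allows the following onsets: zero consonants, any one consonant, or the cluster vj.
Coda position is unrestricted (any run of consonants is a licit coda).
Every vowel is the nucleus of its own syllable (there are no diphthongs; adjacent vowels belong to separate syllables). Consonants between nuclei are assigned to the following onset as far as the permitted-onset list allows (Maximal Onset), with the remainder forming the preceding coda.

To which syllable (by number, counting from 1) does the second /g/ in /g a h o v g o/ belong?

The vowels are a, o, o — 3 nuclei, so 3 syllables.
V1 /a/ – V2 /o/: /h/ is a single consonant, so it becomes the next onset.
V2 /o/ – V3 /o/: /vg/ — longest licit onset from the right is /g/, leaving /v/ as coda.
Putting it together: ga.hov.go.
The second /g/ is in the onset of syllable 3 (/go/).

3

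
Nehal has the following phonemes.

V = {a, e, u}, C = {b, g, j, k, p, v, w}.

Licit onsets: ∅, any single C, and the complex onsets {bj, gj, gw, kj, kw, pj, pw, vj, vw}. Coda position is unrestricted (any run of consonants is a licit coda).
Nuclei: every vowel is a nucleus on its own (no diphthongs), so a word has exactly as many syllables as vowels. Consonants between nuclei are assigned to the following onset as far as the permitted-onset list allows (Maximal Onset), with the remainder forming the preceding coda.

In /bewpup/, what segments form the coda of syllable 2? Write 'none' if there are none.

The vowels are e, u — 2 nuclei, so 2 syllables.
σ1/σ2 boundary: cluster /wp/ — the longest permitted-onset suffix is /p/; onset = /p/, preceding coda = /w/.
Syllabification: bew.pup.
Syllable 2 is /pup/: onset /p/, nucleus /u/, coda /p/.

p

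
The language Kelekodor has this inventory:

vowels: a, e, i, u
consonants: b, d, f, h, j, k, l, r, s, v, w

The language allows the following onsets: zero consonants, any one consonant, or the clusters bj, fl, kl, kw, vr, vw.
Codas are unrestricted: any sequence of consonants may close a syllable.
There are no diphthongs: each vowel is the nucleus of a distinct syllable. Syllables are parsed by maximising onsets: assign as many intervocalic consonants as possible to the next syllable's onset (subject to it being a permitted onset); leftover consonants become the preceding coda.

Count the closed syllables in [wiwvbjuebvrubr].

The vowels are i, u, e, u — 4 nuclei, so 4 syllables.
V1 /i/ – V2 /u/: /wvbj/ — longest licit onset from the right is /bj/, leaving /wv/ as coda.
V2 /u/ – V3 /e/: nothing intervenes; syllable break is V.V.
V3 /e/ – V4 /u/: /bvr/; trying suffixes from longest down, /vr/ is the first permitted one, so coda /b/ | onset /vr/.
Syllabification: wiwv.bju.eb.vrubr.
Classifying each syllable: /wiwv/ (closed), /bju/ (open), /eb/ (closed), /vrubr/ (closed).
Closed syllables: 3.

3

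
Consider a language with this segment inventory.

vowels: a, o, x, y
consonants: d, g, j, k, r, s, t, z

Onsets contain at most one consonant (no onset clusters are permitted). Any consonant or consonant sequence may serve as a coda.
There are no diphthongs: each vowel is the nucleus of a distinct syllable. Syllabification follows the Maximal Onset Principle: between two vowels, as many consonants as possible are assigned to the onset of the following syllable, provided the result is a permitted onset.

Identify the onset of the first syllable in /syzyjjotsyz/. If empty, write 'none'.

s

Vowels present: y, y, o, y; each is a nucleus, giving 4 syllables.
Between /y/ (V1) and /y/ (V2): /z/ is a single consonant, so it becomes the next onset.
Between /y/ (V2) and /o/ (V3): /jj/; trying suffixes from longest down, /j/ is the first permitted one, so coda /j/ | onset /j/.
Between /o/ (V3) and /y/ (V4): /ts/ — longest licit onset from the right is /s/, leaving /t/ as coda.
Syllabification: sy.zyj.jot.syz.
Syllable 1 is /sy/: onset /s/, nucleus /y/, coda ∅.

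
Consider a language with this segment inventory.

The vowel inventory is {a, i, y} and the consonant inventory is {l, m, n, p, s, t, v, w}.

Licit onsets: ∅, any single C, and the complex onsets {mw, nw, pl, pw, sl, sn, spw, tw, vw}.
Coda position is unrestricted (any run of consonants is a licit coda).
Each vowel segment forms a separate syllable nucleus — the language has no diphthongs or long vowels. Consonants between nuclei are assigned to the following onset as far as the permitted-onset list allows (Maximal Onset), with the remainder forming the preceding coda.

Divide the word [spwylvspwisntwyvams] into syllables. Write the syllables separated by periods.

Vowels present: y, i, y, a; each is a nucleus, giving 4 syllables.
σ1/σ2 boundary: /lvspw/ — longest licit onset from the right is /spw/, leaving /lv/ as coda.
σ2/σ3 boundary: /sntw/ — longest licit onset from the right is /tw/, leaving /sn/ as coda.
σ3/σ4 boundary: /v/ → onset of the next syllable (single consonants are always licit onsets).

spwylv.spwisn.twy.vams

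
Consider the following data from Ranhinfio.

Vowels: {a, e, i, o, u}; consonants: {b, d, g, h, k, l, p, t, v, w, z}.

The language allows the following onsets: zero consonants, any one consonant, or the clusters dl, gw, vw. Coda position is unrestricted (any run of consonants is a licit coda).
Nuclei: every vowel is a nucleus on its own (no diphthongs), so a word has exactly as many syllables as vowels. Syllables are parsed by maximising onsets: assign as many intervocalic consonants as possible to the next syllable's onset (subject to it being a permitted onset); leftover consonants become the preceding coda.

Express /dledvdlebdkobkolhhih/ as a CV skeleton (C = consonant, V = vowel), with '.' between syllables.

CCVCC.CCVCC.CVC.CVCC.CVC

Nuclei (vowels): e, e, o, o, i → 5 syllables.
σ1/σ2 boundary: /dvdl/; trying suffixes from longest down, /dl/ is the first permitted one, so coda /dv/ | onset /dl/.
σ2/σ3 boundary: /bdk/ splits as /bd/ + /k/ (/k/ is the longest suffix that is a licit onset).
σ3/σ4 boundary: /bk/; trying suffixes from longest down, /k/ is the first permitted one, so coda /b/ | onset /k/.
σ4/σ5 boundary: /lhh/ — longest licit onset from the right is /h/, leaving /lh/ as coda.
Syllabification: dledv.dlebd.kob.kolh.hih.
Mapping each syllable to C/V: /dledv/ → CCVCC, /dlebd/ → CCVCC, /kob/ → CVC, /kolh/ → CVCC, /hih/ → CVC.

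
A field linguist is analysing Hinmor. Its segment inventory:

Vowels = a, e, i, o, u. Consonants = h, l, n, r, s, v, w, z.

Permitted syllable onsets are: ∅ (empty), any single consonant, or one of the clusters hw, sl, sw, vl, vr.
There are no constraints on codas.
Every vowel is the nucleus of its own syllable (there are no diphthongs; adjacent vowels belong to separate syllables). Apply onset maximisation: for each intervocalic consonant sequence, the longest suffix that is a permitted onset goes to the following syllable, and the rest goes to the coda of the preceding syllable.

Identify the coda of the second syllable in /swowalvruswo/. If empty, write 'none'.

Vowels present: o, a, u, o; each is a nucleus, giving 4 syllables.
/o…a/ gap (V1→V2): /w/ is a single consonant, so it becomes the next onset.
/a…u/ gap (V2→V3): /lvr/ splits as /l/ + /vr/ (/vr/ is the longest suffix that is a licit onset).
/u…o/ gap (V3→V4): /sw/ is a licit onset in full, so it all attaches to the next syllable.
Result: swo.wal.vru.swo.
Syllable 2 is /wal/: onset /w/, nucleus /a/, coda /l/.

l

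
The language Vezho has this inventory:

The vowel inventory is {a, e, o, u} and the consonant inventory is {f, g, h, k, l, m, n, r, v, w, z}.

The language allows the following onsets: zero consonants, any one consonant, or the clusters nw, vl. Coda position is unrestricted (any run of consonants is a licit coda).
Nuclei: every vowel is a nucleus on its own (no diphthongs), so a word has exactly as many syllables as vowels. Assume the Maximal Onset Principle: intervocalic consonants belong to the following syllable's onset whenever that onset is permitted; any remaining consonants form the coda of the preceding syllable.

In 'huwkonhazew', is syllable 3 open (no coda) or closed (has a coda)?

open

Nuclei (vowels): u, o, a, e → 4 syllables.
V1 /u/ – V2 /o/: /wk/ — longest licit onset from the right is /k/, leaving /w/ as coda.
V2 /o/ – V3 /a/: /nh/; trying suffixes from longest down, /h/ is the first permitted one, so coda /n/ | onset /h/.
V3 /a/ – V4 /e/: /z/ → onset of the next syllable (single consonants are always licit onsets).
Putting it together: huw.kon.ha.zew.
Syllable 3 is /ha/; it ends in its nucleus with no coda, so it is open.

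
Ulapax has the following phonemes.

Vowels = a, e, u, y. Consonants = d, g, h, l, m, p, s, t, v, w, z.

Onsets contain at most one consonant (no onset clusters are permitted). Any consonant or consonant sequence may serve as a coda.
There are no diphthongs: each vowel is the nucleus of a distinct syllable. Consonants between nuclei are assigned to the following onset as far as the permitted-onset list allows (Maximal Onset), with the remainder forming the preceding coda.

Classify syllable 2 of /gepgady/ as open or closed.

Nuclei (vowels): e, a, y → 3 syllables.
V1 /e/ – V2 /a/: /pg/ splits as /p/ + /g/ (/g/ is the longest suffix that is a licit onset).
V2 /a/ – V3 /y/: /d/ → onset of the next syllable (single consonants are always licit onsets).
Result: gep.ga.dy.
Syllable 2 is /ga/; it ends in its nucleus with no coda, so it is open.

open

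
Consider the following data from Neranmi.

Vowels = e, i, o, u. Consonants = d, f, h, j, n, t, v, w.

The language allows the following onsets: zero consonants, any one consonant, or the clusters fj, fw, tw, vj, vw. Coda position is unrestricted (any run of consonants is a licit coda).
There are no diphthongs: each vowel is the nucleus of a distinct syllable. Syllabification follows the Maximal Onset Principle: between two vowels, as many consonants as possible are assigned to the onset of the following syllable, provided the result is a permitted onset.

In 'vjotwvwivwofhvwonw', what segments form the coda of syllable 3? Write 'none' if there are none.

fh

The vowels are o, i, o, o — 4 nuclei, so 4 syllables.
Between /o/ (V1) and /i/ (V2): /twvw/ splits as /tw/ + /vw/ (/vw/ is the longest suffix that is a licit onset).
Between /i/ (V2) and /o/ (V3): /vw/ — entire cluster is a permitted onset → onset /vw/, coda ∅.
Between /o/ (V3) and /o/ (V4): /fhvw/ splits as /fh/ + /vw/ (/vw/ is the longest suffix that is a licit onset).
Result: vjotw.vwi.vwofh.vwonw.
Syllable 3 is /vwofh/: onset /vw/, nucleus /o/, coda /fh/.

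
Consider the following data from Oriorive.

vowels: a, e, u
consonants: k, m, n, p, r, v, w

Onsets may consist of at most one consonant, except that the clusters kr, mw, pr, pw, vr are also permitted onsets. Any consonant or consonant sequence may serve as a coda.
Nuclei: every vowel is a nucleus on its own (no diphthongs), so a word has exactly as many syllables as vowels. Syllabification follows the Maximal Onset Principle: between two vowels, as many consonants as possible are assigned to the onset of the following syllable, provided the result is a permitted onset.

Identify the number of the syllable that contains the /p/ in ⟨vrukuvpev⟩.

3

Nuclei (vowels): u, u, e → 3 syllables.
/u…u/ gap (V1→V2): just /k/ — single C goes to the following onset.
/u…e/ gap (V2→V3): cluster /vp/ — the longest permitted-onset suffix is /p/; onset = /p/, preceding coda = /v/.
So the parse is vru.kuv.pev.
The /p/ is in the onset of syllable 3 (/pev/).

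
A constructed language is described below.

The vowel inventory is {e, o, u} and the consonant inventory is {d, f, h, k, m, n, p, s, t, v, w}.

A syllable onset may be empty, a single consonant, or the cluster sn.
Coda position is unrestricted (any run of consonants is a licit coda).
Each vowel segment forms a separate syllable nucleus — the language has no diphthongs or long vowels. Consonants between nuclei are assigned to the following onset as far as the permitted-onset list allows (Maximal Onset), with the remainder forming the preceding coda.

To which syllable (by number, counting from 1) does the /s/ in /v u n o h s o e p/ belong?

Nuclei (vowels): u, o, o, e → 4 syllables.
/u…o/ gap (V1→V2): /n/ is a single consonant, so it becomes the next onset.
/o…o/ gap (V2→V3): /hs/ splits as /h/ + /s/ (/s/ is the longest suffix that is a licit onset).
/o…e/ gap (V3→V4): no consonants, so the boundary falls immediately after /o/.
Syllabification: vu.noh.so.ep.
The /s/ is in the onset of syllable 3 (/so/).

3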